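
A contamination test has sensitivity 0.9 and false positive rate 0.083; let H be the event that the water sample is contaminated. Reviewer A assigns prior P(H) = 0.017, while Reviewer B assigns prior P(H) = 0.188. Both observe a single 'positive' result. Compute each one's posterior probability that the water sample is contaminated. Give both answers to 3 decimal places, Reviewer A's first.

Reviewer A: 0.158; Reviewer B: 0.715

P('+'|H) = 0.9, P('+'|¬H) = 0.083.
Reviewer A: numerator 0.9·0.017 = 0.015300; evidence = 0.015300+0.083·0.983 = 0.096889; posterior = 0.158.
Reviewer B: numerator 0.9·0.188 = 0.16920; evidence = 0.16920+0.083·0.812 = 0.23660; posterior = 0.715.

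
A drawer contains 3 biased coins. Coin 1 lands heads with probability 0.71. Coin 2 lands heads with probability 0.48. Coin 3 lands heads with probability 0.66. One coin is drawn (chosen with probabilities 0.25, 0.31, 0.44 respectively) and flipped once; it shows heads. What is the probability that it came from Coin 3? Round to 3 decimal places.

Posterior probability ≈ 0.471

Tabulate prior·likelihood by source: [1] prior 0.25, lik 0.71, product 0.1775; [2] prior 0.31, lik 0.48, product 0.1488; [3] prior 0.44, lik 0.66, product 0.2904.
Normalizing constant = 0.61670; the posterior for Coin 3 is its product over the sum, 0.2904/0.61670 = 0.471.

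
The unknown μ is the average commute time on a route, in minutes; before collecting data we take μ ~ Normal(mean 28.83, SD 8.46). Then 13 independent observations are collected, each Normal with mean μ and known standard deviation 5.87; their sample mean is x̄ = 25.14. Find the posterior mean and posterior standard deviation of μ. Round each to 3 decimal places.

Posterior mean ≈ 25.272; posterior SD ≈ 1.599

Prior precision 1/τ₀² = 1/8.46² = 0.0139720; data precision n/σ² = 13/5.87² = 0.377283.
Posterior precision = 0.0139720 + 0.377283 = 0.391255, giving posterior SD = 1/√0.391255 = 1.599.
Posterior mean = (0.0139720·28.83 + 0.377283·25.14) / 0.391255 = 25.272.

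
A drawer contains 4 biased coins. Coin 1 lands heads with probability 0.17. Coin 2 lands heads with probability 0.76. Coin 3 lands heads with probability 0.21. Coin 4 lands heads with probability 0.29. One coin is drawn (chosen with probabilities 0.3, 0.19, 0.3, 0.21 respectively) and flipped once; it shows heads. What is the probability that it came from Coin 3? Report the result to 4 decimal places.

Posterior probability ≈ 0.1973

P(heads|C1) = 0.17; P(heads|C2) = 0.76; P(heads|C3) = 0.21; P(heads|C4) = 0.29.
Prior × likelihood for each source: 0.3·0.17=0.05100, 0.19·0.76=0.1444, 0.3·0.21=0.06300, 0.21·0.29=0.06090. Summing gives P(heads) = 0.31930.
P(Coin 3 | heads) = 0.06300 / 0.31930 = 0.1973.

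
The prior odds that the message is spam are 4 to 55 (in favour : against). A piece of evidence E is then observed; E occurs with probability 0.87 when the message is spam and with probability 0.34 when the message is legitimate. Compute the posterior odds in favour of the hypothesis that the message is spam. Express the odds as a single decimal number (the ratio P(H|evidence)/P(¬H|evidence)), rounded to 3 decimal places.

Posterior odds ≈ 0.186

Prior odds = 4/55 = 0.072727. In log-odds, ln(0.072727) = -2.6210.
Add log likelihood ratio: ln(2.5588) = 0.93955.
Posterior log-odds = -1.6815, so posterior odds = exp(-1.6815) = 0.18610.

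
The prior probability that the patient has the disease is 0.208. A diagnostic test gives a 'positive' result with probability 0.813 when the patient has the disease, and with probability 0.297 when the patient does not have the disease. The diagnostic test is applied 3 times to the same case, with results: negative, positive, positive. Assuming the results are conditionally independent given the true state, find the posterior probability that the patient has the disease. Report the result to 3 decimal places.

Let H be the event that the patient has the disease; start with P(H) = 0.208. P('positive'|H) = 0.813, P('positive'|¬H) = 0.297.
Update on result 1 ('negative'): P(H) ← 0.187·0.2080 / (0.187·0.2080 + 0.703·0.7920) = 0.038896/0.59567 = 0.0653.
Update on result 2 ('positive'): P(H) ← 0.813·0.0653 / (0.813·0.0653 + 0.297·0.9347) = 0.053087/0.33069 = 0.1605.
Update on result 3 ('positive'): P(H) ← 0.813·0.1605 / (0.813·0.1605 + 0.297·0.8395) = 0.13051/0.37983 = 0.3436.

Posterior P(H) ≈ 0.344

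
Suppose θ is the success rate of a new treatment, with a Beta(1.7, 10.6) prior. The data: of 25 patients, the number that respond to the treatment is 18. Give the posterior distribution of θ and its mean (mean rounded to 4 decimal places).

Posterior: Beta(19.7, 17.6); mean ≈ 0.5282

The binomial likelihood is conjugate to the Beta prior: with 18 successes and 7 failures, the posterior is Beta(1.7+18, 10.6+7) = Beta(19.7, 17.6).
E[θ | data] = 19.7/(19.7+17.6) = 0.5282.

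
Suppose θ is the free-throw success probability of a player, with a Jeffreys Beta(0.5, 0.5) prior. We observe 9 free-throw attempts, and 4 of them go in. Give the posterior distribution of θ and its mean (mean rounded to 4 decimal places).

The binomial likelihood is conjugate to the Beta prior: with 4 successes and 5 failures, the posterior is Beta(0.5+4, 0.5+5) = Beta(4.5, 5.5).
Posterior mean = α/(α+β) = 4.5/10 = 0.4500.

Posterior: Beta(4.5, 5.5); mean ≈ 0.4500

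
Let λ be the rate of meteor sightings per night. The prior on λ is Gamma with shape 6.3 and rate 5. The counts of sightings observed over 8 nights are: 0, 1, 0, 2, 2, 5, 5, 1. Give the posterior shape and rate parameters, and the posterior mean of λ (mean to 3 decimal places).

Total count ∑xᵢ = 16 over n = 8 nights.
Gamma is conjugate to the Poisson likelihood: posterior is Gamma(shape = 6.3+16 = 22.3, rate = 5+8 = 13).
E[λ | data] = 22.3/13 = 1.715.

Posterior: Gamma(shape=22.3, rate=13); mean ≈ 1.715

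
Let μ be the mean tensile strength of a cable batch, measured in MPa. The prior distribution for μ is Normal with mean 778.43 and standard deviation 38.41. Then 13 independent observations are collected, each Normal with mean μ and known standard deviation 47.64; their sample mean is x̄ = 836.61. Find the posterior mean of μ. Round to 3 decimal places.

Prior precision 1/τ₀² = 1/38.41² = 0.00067782; data precision n/σ² = 13/47.64² = 0.00572796.
Posterior precision = 0.00067782 + 0.00572796 = 0.00640577.
Posterior mean = (0.00067782·778.43 + 0.00572796·836.61) / 0.00640577 = 830.454.

Posterior mean ≈ 830.454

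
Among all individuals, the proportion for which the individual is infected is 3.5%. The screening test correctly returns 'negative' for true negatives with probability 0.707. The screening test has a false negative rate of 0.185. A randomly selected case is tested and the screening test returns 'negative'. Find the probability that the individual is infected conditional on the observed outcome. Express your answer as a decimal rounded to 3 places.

Let H be the event that the individual is infected. P(H) = 0.035, so P(¬H) = 0.965. With E the 'negative' result, P(E|H) = 0.185 and P(E|¬H) = 0.707.
P(E) = 0.185·0.035 + 0.707·0.965 = 0.0064750 + 0.68225 = 0.68873.
By Bayes' theorem, P(H|E) = 0.0064750 / 0.68873 = 0.009.

P(H | E) ≈ 0.009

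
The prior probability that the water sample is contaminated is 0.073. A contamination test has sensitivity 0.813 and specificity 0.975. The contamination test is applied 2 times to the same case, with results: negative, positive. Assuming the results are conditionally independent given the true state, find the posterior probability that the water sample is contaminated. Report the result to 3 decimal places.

With H the event that the water sample is contaminated, the joint likelihood of the observed sequence is P(data|H) = 0.187·0.813 = 0.15203 and P(data|¬H) = 0.975·0.025 = 0.024375.
Bayes: P(H|data) = 0.073·0.15203 / (0.073·0.15203 + 0.927·0.024375) = 0.011098/0.033694 = 0.3294.

Posterior P(H) ≈ 0.329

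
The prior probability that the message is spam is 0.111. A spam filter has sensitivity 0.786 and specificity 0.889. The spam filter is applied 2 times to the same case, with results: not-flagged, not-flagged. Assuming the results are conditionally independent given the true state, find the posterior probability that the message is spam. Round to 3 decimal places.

With H the event that the message is spam, the joint likelihood of the observed sequence is P(data|H) = 0.214·0.214 = 0.045796 and P(data|¬H) = 0.889·0.889 = 0.79032.
Bayes: P(H|data) = 0.111·0.045796 / (0.111·0.045796 + 0.889·0.79032) = 0.0050834/0.70768 = 0.0072.

Posterior P(H) ≈ 0.007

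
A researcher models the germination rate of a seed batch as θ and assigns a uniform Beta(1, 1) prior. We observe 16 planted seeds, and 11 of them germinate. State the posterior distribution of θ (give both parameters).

Posterior: Beta(12, 6)

Observing 11 successes and 5 failures updates Beta(1, 1) by adding the success and failure counts to the two shape parameters: α = 1+11 = 12, β = 1+5 = 6.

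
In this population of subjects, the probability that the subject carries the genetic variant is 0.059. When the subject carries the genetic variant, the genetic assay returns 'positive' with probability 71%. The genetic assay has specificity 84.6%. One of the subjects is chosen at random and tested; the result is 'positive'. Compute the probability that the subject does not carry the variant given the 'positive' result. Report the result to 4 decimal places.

Let H be the event that the subject carries the genetic variant. P(H) = 0.059, so P(¬H) = 0.941. With E the 'positive' result, P(E|H) = 0.71 and P(E|¬H) = 0.154.
P(E) = 0.71·0.059 + 0.154·0.941 = 0.041890 + 0.14491 = 0.18680.
By Bayes' theorem, P(H|E) = 0.041890 / 0.18680 = 0.2242. Hence P(¬H|E) = 1 − 0.2242 = 0.7758.

P(¬H | E) ≈ 0.7758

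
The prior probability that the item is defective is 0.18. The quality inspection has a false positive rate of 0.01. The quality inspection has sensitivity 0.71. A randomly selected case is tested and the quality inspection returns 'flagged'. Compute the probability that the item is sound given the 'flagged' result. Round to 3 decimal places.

Write H for 'the item is defective'. Prior odds H:¬H = 0.18/0.82 = 0.21951. For the 'flagged' outcome, the likelihood ratio is 0.71/0.01 = 71.000.
Posterior odds = 0.21951 × 71.000 = 15.585, so P(H|E) = 15.585/(1+15.585) = 0.940. Then P(¬H|E) = 1 − 0.940 = 0.060.

P(¬H | E) ≈ 0.060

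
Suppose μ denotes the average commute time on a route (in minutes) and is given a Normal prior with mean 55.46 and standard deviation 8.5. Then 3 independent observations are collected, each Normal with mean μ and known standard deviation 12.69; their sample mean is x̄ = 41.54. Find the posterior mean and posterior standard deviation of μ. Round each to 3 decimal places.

Prior precision 1/τ₀² = 1/8.5² = 0.0138408; data precision n/σ² = 3/12.69² = 0.0186294.
Posterior precision = 0.0138408 + 0.0186294 = 0.0324702, giving posterior SD = 1/√0.0324702 = 5.550.
Posterior mean = (0.0138408·55.46 + 0.0186294·41.54) / 0.0324702 = 47.474.

Posterior mean ≈ 47.474; posterior SD ≈ 5.550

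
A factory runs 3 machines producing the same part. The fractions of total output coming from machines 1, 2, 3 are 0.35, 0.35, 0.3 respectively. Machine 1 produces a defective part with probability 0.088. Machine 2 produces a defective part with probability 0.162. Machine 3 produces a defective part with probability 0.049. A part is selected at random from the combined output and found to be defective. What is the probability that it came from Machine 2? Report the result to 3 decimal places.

Posterior probability ≈ 0.555

P(defective|M1) = 0.088; P(defective|M2) = 0.162; P(defective|M3) = 0.049.
Prior × likelihood for each source: 0.35·0.088=0.03080, 0.35·0.162=0.05670, 0.3·0.049=0.01470. Summing gives P(defective) = 0.10220.
P(Machine 2 | defective) = 0.05670 / 0.10220 = 0.555.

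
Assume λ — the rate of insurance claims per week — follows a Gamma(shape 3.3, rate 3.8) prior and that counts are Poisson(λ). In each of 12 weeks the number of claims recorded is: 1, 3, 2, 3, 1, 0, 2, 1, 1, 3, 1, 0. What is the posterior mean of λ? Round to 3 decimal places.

The Poisson likelihood adds the total count to the shape and the number of exposure periods to the rate. Here ∑xᵢ = 18 and n = 12, so shape 3.3→21.3 and rate 3.8→15.8.
E[λ | data] = 21.3/15.8 = 1.348.

Posterior mean ≈ 1.348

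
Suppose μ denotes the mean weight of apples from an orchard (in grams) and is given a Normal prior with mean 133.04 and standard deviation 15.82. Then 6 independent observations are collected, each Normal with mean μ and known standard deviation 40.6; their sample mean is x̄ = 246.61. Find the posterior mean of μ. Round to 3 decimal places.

With known σ, the Normal prior is conjugate. Weight on the data is w = (n/σ²)/(n/σ² + 1/τ₀²) = 0.00363998/(0.00363998+0.00399565) = 0.47671.
Posterior mean = w·x̄ + (1−w)·μ₀ = 0.47671·246.61 + 0.52329·133.04 = 187.180.

Posterior mean ≈ 187.180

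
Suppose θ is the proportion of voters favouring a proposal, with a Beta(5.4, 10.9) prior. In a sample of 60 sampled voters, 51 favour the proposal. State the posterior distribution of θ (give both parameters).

Posterior: Beta(56.4, 19.9)

The binomial likelihood is conjugate to the Beta prior: with 51 successes and 9 failures, the posterior is Beta(5.4+51, 10.9+9) = Beta(56.4, 19.9).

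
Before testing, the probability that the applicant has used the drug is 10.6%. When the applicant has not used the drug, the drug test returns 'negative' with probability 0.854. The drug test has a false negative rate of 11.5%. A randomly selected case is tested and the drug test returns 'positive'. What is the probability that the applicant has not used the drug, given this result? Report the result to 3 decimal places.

P(¬H | E) ≈ 0.582

Write H for 'the applicant has used the drug'. Prior odds H:¬H = 0.106/0.894 = 0.11857. For the 'positive' outcome, the likelihood ratio is 0.885/0.146 = 6.0616.
Posterior odds = 0.11857 × 6.0616 = 0.71872, so P(H|E) = 0.71872/(1+0.71872) = 0.418. Then P(¬H|E) = 1 − 0.418 = 0.582.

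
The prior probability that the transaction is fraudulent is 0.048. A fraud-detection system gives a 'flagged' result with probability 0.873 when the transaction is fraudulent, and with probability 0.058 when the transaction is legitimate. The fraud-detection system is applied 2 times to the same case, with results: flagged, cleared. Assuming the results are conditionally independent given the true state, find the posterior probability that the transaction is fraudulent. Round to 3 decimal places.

Let H be the event that the transaction is fraudulent; start with P(H) = 0.048. P('flagged'|H) = 0.873, P('flagged'|¬H) = 0.058.
Update on result 1 ('flagged'): P(H) ← 0.873·0.0480 / (0.873·0.0480 + 0.058·0.9520) = 0.041904/0.097120 = 0.4315.
Update on result 2 ('cleared'): P(H) ← 0.127·0.4315 / (0.127·0.4315 + 0.942·0.5685) = 0.054796/0.59036 = 0.0928.

Posterior P(H) ≈ 0.093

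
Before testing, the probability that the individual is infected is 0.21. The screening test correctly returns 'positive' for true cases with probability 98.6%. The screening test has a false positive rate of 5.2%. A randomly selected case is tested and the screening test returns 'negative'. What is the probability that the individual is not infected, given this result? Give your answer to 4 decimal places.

Let H be the event that the individual is infected. P(H) = 0.21, so P(¬H) = 0.79. With E the 'negative' result, P(E|H) = 0.014 and P(E|¬H) = 0.948.
P(E) = 0.014·0.21 + 0.948·0.79 = 0.0029400 + 0.74892 = 0.75186.
By Bayes' theorem, P(H|E) = 0.0029400 / 0.75186 = 0.0039. Hence P(¬H|E) = 1 − 0.0039 = 0.9961.

P(¬H | E) ≈ 0.9961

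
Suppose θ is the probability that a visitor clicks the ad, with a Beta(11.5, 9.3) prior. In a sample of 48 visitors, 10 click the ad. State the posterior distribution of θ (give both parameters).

The binomial likelihood is conjugate to the Beta prior: with 10 successes and 38 failures, the posterior is Beta(11.5+10, 9.3+38) = Beta(21.5, 47.3).

Posterior: Beta(21.5, 47.3)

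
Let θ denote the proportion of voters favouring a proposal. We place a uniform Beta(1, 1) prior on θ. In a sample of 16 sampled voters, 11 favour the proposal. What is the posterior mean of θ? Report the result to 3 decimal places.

The binomial likelihood is conjugate to the Beta prior: with 11 successes and 5 failures, the posterior is Beta(1+11, 1+5) = Beta(12, 6).
E[θ | data] = 12/(12+6) = 0.667.

Posterior mean ≈ 0.667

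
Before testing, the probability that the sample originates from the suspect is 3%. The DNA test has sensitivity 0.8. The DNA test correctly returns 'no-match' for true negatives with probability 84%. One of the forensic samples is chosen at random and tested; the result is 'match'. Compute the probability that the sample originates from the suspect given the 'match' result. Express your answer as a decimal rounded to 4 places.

Let H be the event that the sample originates from the suspect. P(H) = 0.03, so P(¬H) = 0.97. With E the 'match' result, P(E|H) = 0.8 and P(E|¬H) = 0.16.
P(E) = 0.8·0.03 + 0.16·0.97 = 0.024000 + 0.15520 = 0.17920.
By Bayes' theorem, P(H|E) = 0.024000 / 0.17920 = 0.1339.

P(H | E) ≈ 0.1339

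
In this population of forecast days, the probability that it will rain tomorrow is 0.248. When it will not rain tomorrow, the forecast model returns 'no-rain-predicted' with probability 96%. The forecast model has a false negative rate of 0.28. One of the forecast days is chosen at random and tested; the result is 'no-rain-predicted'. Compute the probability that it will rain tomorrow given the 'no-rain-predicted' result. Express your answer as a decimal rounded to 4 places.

Let H be the event that it will rain tomorrow. P(H) = 0.248, so P(¬H) = 0.752. With E the 'no-rain-predicted' result, P(E|H) = 0.28 and P(E|¬H) = 0.96.
P(E) = 0.28·0.248 + 0.96·0.752 = 0.069440 + 0.72192 = 0.79136.
By Bayes' theorem, P(H|E) = 0.069440 / 0.79136 = 0.0877.

P(H | E) ≈ 0.0877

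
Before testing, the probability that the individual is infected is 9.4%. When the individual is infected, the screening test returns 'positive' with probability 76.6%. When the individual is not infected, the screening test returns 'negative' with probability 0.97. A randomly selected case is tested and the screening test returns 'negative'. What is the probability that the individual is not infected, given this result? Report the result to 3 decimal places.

P(¬H | E) ≈ 0.976

Let H be the event that the individual is infected. P(H) = 0.094, so P(¬H) = 0.906. With E the 'negative' result, P(E|H) = 0.234 and P(E|¬H) = 0.97.
P(E) = 0.234·0.094 + 0.97·0.906 = 0.021996 + 0.87882 = 0.90082.
By Bayes' theorem, P(H|E) = 0.021996 / 0.90082 = 0.024. Hence P(¬H|E) = 1 − 0.024 = 0.976.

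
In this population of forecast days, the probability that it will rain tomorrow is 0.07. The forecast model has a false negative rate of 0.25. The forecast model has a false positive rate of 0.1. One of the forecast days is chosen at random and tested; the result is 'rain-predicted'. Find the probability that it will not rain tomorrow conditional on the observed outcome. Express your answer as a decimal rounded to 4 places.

P(¬H | E) ≈ 0.6392

Write H for 'it will rain tomorrow'. Prior odds H:¬H = 0.07/0.93 = 0.075269. For the 'rain-predicted' outcome, the likelihood ratio is 0.75/0.1 = 7.5000.
Posterior odds = 0.075269 × 7.5000 = 0.56452, so P(H|E) = 0.56452/(1+0.56452) = 0.3608. Then P(¬H|E) = 1 − 0.3608 = 0.6392.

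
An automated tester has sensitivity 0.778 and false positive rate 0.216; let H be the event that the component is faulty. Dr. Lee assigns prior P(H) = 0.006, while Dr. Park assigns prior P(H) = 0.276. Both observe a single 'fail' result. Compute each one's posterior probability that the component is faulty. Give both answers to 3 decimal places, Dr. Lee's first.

Dr. Lee: 0.021; Dr. Park: 0.579

The likelihood ratio for a 'fail' result is 0.778/0.216 = 3.6019.
Dr. Lee: prior odds 0.006/0.994 = 0.0060362; posterior odds 0.021742; posterior probability 0.021.
Dr. Park: prior odds 0.276/0.724 = 0.38122; posterior odds 1.3731; posterior probability 0.579.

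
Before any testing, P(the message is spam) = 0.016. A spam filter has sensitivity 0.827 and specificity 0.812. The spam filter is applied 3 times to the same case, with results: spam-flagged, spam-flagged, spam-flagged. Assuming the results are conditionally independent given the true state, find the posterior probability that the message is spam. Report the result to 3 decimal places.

Posterior P(H) ≈ 0.581

Let H be the event that the message is spam; start with P(H) = 0.016. P('spam-flagged'|H) = 0.827, P('spam-flagged'|¬H) = 0.188.
Update on result 1 ('spam-flagged'): P(H) ← 0.827·0.0160 / (0.827·0.0160 + 0.188·0.9840) = 0.013232/0.19822 = 0.0668.
Update on result 2 ('spam-flagged'): P(H) ← 0.827·0.0668 / (0.827·0.0668 + 0.188·0.9332) = 0.055205/0.23066 = 0.2393.
Update on result 3 ('spam-flagged'): P(H) ← 0.827·0.2393 / (0.827·0.2393 + 0.188·0.7607) = 0.19793/0.34094 = 0.5806.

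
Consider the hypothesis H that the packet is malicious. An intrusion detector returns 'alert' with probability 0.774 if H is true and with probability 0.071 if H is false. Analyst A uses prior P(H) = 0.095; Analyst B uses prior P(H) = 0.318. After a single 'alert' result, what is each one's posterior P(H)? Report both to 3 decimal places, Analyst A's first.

P('+'|H) = 0.774, P('+'|¬H) = 0.071.
Analyst A: numerator 0.774·0.095 = 0.073530; evidence = 0.073530+0.071·0.905 = 0.13778; posterior = 0.534.
Analyst B: numerator 0.774·0.318 = 0.24613; evidence = 0.24613+0.071·0.682 = 0.29455; posterior = 0.836.

Analyst A: 0.534; Analyst B: 0.836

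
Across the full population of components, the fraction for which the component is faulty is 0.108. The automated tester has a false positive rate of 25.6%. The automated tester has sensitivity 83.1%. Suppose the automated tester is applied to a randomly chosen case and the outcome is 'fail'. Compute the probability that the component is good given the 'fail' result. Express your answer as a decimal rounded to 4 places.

P(¬H | E) ≈ 0.7179

Write H for 'the component is faulty'. Prior odds H:¬H = 0.108/0.892 = 0.12108. For the 'fail' outcome, the likelihood ratio is 0.831/0.256 = 3.2461.
Posterior odds = 0.12108 × 3.2461 = 0.39302, so P(H|E) = 0.39302/(1+0.39302) = 0.2821. Then P(¬H|E) = 1 − 0.2821 = 0.7179.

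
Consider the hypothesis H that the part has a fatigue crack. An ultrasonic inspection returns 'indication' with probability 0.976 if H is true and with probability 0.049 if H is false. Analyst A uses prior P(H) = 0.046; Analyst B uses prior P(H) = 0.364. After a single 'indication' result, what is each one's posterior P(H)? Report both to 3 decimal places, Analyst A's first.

The likelihood ratio for an 'indication' result is 0.976/0.049 = 19.918.
Analyst A: prior odds 0.046/0.954 = 0.048218; posterior odds 0.96042; posterior probability 0.490.
Analyst B: prior odds 0.364/0.636 = 0.57233; posterior odds 11.400; posterior probability 0.919.

Analyst A: 0.490; Analyst B: 0.919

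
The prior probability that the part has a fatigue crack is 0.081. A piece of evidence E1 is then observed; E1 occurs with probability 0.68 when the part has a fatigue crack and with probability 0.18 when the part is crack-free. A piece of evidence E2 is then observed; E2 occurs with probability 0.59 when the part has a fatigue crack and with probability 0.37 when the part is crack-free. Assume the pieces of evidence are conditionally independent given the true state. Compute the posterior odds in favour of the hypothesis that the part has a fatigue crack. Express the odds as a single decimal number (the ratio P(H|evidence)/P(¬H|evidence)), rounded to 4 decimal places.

Posterior odds ≈ 0.5310

Prior odds = 0.081/(1−0.081) = 0.088139.
Likelihood ratio for E1 = 0.68/0.18 = 3.7778.
Likelihood ratio for E2 = 0.59/0.37 = 1.5946.
Posterior odds = prior odds × LR₁ × LR₂ = 0.53095.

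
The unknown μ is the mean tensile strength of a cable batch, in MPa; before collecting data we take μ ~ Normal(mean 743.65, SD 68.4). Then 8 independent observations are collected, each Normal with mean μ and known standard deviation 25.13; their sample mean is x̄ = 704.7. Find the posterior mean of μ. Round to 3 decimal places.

Posterior mean ≈ 705.346

With known σ, the Normal prior is conjugate. Weight on the data is w = (n/σ²)/(n/σ² + 1/τ₀²) = 0.0126679/(0.0126679+0.00021374) = 0.98341.
Posterior mean = w·x̄ + (1−w)·μ₀ = 0.98341·704.7 + 0.016593·743.65 = 705.346.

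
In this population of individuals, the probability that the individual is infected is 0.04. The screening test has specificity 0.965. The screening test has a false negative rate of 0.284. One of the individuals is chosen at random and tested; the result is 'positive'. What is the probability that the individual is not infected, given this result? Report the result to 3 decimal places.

Let H be the event that the individual is infected. P(H) = 0.04, so P(¬H) = 0.96. With E the 'positive' result, P(E|H) = 0.716 and P(E|¬H) = 0.035.
P(E) = 0.716·0.04 + 0.035·0.96 = 0.028640 + 0.033600 = 0.062240.
By Bayes' theorem, P(H|E) = 0.028640 / 0.062240 = 0.460. Hence P(¬H|E) = 1 − 0.460 = 0.540.

P(¬H | E) ≈ 0.540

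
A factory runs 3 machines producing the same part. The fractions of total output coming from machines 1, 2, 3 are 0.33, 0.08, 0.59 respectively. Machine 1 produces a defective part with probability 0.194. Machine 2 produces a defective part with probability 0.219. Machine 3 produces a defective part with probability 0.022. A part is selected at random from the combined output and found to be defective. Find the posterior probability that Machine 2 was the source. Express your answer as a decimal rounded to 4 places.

P(defective|M1) = 0.194; P(defective|M2) = 0.219; P(defective|M3) = 0.022.
Prior × likelihood for each source: 0.33·0.194=0.06402, 0.08·0.219=0.01752, 0.59·0.022=0.01298. Summing gives P(defective) = 0.094520.
P(Machine 2 | defective) = 0.01752 / 0.094520 = 0.1854.

Posterior probability ≈ 0.1854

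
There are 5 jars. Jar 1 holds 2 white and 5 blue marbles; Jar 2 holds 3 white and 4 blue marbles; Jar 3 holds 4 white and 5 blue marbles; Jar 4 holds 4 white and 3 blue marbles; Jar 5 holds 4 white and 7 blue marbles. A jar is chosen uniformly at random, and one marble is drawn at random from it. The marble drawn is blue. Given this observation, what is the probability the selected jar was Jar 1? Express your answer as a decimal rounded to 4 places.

Posterior probability ≈ 0.2458

P(blue|Jar 1) = 0.7143; P(blue|Jar 2) = 0.5714; P(blue|Jar 3) = 0.5556; P(blue|Jar 4) = 0.4286; P(blue|Jar 5) = 0.6364.
Prior × likelihood for each source: 0.2·0.7143=0.1429, 0.2·0.5714=0.1143, 0.2·0.5556=0.1111, 0.2·0.4286=0.08571, 0.2·0.6364=0.1273. Summing gives P(blue) = 0.58124.
P(Jar 1 | blue) = 0.1429 / 0.58124 = 0.2458.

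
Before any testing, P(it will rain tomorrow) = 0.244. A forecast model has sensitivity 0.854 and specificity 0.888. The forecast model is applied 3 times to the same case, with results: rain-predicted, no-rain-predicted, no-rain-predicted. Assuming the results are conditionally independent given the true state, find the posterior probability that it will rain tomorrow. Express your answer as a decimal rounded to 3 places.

Posterior P(H) ≈ 0.062

With H the event that it will rain tomorrow, the joint likelihood of the observed sequence is P(data|H) = 0.854·0.146·0.146 = 0.018204 and P(data|¬H) = 0.112·0.888·0.888 = 0.088317.
Bayes: P(H|data) = 0.244·0.018204 / (0.244·0.018204 + 0.756·0.088317) = 0.0044417/0.071209 = 0.0624.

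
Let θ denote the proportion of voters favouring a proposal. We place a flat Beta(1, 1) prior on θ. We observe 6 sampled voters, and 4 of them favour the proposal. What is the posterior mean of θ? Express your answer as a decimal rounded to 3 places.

Observing 4 successes and 2 failures updates Beta(1, 1) by adding the success and failure counts to the two shape parameters: α = 1+4 = 5, β = 1+2 = 3.
E[θ | data] = 5/(5+3) = 0.625.

Posterior mean ≈ 0.625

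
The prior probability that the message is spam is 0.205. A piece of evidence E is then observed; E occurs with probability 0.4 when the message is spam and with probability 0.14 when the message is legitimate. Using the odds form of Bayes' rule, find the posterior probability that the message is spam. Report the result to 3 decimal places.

Posterior probability ≈ 0.424

Prior odds = 0.205/(1−0.205) = 0.25786.
Likelihood ratio for E = 0.4/0.14 = 2.8571.
Posterior odds = prior odds × LR = 0.73675.
Posterior probability = odds/(1+odds) = 0.73675/1.7367 = 0.424.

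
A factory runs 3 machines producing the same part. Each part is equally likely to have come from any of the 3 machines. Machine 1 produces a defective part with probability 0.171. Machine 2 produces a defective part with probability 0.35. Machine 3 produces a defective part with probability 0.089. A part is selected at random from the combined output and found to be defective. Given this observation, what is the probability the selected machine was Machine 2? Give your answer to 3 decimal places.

Posterior probability ≈ 0.574

Tabulate prior·likelihood by source: [1] prior 0.333333, lik 0.171, product 0.05700; [2] prior 0.333333, lik 0.35, product 0.1167; [3] prior 0.333333, lik 0.089, product 0.02967.
Normalizing constant = 0.20333; the posterior for Machine 2 is its product over the sum, 0.1167/0.20333 = 0.574.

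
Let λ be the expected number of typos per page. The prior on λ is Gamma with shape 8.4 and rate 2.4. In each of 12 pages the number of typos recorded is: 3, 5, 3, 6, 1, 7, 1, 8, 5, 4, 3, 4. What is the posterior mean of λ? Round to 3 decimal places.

Total count ∑xᵢ = 50 over n = 12 pages.
Gamma is conjugate to the Poisson likelihood: posterior is Gamma(shape = 8.4+50 = 58.4, rate = 2.4+12 = 14.4).
Posterior mean = shape/rate = 58.4/14.4 = 4.056.

Posterior mean ≈ 4.056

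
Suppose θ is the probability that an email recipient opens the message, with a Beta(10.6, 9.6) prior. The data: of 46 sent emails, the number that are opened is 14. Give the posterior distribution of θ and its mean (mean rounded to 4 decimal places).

Posterior: Beta(24.6, 41.6); mean ≈ 0.3716

Observing 14 successes and 32 failures updates Beta(10.6, 9.6) by adding the success and failure counts to the two shape parameters: α = 10.6+14 = 24.6, β = 9.6+32 = 41.6.
Posterior mean = α/(α+β) = 24.6/66.2 = 0.3716.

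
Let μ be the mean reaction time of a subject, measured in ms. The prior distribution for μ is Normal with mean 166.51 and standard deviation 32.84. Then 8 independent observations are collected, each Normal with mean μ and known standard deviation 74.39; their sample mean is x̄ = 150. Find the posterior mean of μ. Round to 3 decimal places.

Posterior mean ≈ 156.452

Prior precision 1/τ₀² = 1/32.84² = 0.00092724; data precision n/σ² = 8/74.39² = 0.00144564.
Posterior precision = 0.00092724 + 0.00144564 = 0.00237289.
Posterior mean = (0.00092724·166.51 + 0.00144564·150) / 0.00237289 = 156.452.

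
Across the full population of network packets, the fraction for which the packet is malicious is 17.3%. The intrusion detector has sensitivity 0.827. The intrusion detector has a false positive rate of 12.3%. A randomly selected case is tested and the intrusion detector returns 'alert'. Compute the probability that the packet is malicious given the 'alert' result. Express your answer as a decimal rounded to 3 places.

P(H | E) ≈ 0.584

Write H for 'the packet is malicious'. Prior odds H:¬H = 0.173/0.827 = 0.20919. For the 'alert' outcome, the likelihood ratio is 0.827/0.123 = 6.7236.
Posterior odds = 0.20919 × 6.7236 = 1.4065, so P(H|E) = 1.4065/(1+1.4065) = 0.584.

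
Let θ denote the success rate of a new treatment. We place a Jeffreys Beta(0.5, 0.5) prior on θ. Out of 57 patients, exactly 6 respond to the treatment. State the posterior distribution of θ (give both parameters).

The binomial likelihood is conjugate to the Beta prior: with 6 successes and 51 failures, the posterior is Beta(0.5+6, 0.5+51) = Beta(6.5, 51.5).

Posterior: Beta(6.5, 51.5)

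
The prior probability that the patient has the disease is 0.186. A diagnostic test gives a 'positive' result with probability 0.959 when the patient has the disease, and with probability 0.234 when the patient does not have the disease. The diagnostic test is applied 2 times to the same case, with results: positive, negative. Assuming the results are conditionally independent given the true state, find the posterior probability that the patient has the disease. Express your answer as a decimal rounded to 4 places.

Posterior P(H) ≈ 0.0477

Let H be the event that the patient has the disease; start with P(H) = 0.186. P('positive'|H) = 0.959, P('positive'|¬H) = 0.234.
Update on result 1 ('positive'): P(H) ← 0.959·0.1860 / (0.959·0.1860 + 0.234·0.8140) = 0.17837/0.36885 = 0.4836.
Update on result 2 ('negative'): P(H) ← 0.041·0.4836 / (0.041·0.4836 + 0.766·0.5164) = 0.019827/0.41539 = 0.0477.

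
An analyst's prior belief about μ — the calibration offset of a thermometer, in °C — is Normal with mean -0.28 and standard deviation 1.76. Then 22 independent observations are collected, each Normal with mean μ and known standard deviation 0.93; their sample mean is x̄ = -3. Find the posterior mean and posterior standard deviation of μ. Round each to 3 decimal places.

Posterior mean ≈ -2.966; posterior SD ≈ 0.197

With known σ, the Normal prior is conjugate. Weight on the data is w = (n/σ²)/(n/σ² + 1/τ₀²) = 25.4365/(25.4365+0.322831) = 0.98747.
Posterior mean = w·x̄ + (1−w)·μ₀ = 0.98747·-3 + 0.012533·-0.28 = -2.966. Posterior variance = 1/(25.4365+0.322831) = 0.0388209, so SD = 0.197.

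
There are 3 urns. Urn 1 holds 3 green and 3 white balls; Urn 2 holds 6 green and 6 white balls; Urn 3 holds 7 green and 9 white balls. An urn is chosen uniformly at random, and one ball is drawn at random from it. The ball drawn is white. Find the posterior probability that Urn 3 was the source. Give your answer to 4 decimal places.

Tabulate prior·likelihood by source: [1] prior 0.333333, lik 0.5, product 0.1667; [2] prior 0.333333, lik 0.5, product 0.1667; [3] prior 0.333333, lik 0.5625, product 0.1875.
Normalizing constant = 0.52083; the posterior for Urn 3 is its product over the sum, 0.1875/0.52083 = 0.3600.

Posterior probability ≈ 0.3600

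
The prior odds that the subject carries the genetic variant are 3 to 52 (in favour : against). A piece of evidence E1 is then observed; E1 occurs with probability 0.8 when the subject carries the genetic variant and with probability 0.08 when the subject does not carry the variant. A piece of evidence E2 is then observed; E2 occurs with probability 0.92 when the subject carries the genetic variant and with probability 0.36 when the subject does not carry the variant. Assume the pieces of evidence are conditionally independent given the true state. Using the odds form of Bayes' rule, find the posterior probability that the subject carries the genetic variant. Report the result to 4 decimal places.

Prior odds = 3/52 = 0.057692.
Likelihood ratio for E1 = 0.8/0.08 = 10.000.
Likelihood ratio for E2 = 0.92/0.36 = 2.5556.
Posterior odds = prior odds × LR₁ × LR₂ = 1.4744.
Posterior probability = odds/(1+odds) = 1.4744/2.4744 = 0.5959.

Posterior probability ≈ 0.5959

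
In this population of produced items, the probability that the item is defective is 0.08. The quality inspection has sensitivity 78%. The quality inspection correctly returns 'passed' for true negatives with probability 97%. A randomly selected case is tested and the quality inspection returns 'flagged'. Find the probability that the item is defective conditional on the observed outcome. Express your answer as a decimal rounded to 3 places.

Write H for 'the item is defective'. Prior odds H:¬H = 0.08/0.92 = 0.086957. For the 'flagged' outcome, the likelihood ratio is 0.78/0.03 = 26.000.
Posterior odds = 0.086957 × 26.000 = 2.2609, so P(H|E) = 2.2609/(1+2.2609) = 0.693.

P(H | E) ≈ 0.693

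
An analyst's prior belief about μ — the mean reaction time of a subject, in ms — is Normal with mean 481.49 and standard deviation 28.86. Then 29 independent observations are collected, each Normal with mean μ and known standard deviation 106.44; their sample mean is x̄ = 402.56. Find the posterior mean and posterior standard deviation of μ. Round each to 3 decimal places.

With known σ, the Normal prior is conjugate. Weight on the data is w = (n/σ²)/(n/σ² + 1/τ₀²) = 0.00255970/(0.00255970+0.00120062) = 0.68071.
Posterior mean = w·x̄ + (1−w)·μ₀ = 0.68071·402.56 + 0.31929·481.49 = 427.761. Posterior variance = 1/(0.00255970+0.00120062) = 265.935, so SD = 16.308.

Posterior mean ≈ 427.761; posterior SD ≈ 16.308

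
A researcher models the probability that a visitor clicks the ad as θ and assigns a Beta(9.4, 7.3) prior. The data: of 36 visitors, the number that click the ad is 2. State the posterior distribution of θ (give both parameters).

The binomial likelihood is conjugate to the Beta prior: with 2 successes and 34 failures, the posterior is Beta(9.4+2, 7.3+34) = Beta(11.4, 41.3).

Posterior: Beta(11.4, 41.3)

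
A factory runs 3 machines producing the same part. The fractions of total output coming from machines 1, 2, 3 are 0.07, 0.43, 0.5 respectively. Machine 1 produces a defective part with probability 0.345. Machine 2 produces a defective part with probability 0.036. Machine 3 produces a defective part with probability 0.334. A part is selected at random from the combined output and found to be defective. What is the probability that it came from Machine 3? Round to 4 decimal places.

Posterior probability ≈ 0.8082

Tabulate prior·likelihood by source: [1] prior 0.07, lik 0.345, product 0.02415; [2] prior 0.43, lik 0.036, product 0.01548; [3] prior 0.5, lik 0.334, product 0.1670.
Normalizing constant = 0.20663; the posterior for Machine 3 is its product over the sum, 0.1670/0.20663 = 0.8082.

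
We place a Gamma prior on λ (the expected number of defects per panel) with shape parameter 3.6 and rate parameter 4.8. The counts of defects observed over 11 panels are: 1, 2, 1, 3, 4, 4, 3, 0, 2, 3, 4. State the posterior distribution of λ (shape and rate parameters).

Total count ∑xᵢ = 27 over n = 11 panels.
Gamma is conjugate to the Poisson likelihood: posterior is Gamma(shape = 3.6+27 = 30.6, rate = 4.8+11 = 15.8).

Posterior: Gamma(shape=30.6, rate=15.8)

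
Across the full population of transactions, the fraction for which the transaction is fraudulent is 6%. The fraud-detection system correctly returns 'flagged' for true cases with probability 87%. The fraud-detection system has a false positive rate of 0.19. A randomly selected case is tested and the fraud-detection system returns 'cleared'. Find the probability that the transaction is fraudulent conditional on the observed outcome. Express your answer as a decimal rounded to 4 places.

P(H | E) ≈ 0.0101

Let H be the event that the transaction is fraudulent. P(H) = 0.06, so P(¬H) = 0.94. With E the 'cleared' result, P(E|H) = 0.13 and P(E|¬H) = 0.81.
P(E) = 0.13·0.06 + 0.81·0.94 = 0.0078000 + 0.76140 = 0.76920.
By Bayes' theorem, P(H|E) = 0.0078000 / 0.76920 = 0.0101.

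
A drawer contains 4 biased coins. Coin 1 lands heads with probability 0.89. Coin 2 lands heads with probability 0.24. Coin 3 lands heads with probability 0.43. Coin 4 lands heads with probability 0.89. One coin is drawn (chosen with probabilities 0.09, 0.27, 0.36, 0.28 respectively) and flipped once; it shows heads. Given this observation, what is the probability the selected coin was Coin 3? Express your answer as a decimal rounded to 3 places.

Tabulate prior·likelihood by source: [1] prior 0.09, lik 0.89, product 0.08010; [2] prior 0.27, lik 0.24, product 0.06480; [3] prior 0.36, lik 0.43, product 0.1548; [4] prior 0.28, lik 0.89, product 0.2492.
Normalizing constant = 0.54890; the posterior for Coin 3 is its product over the sum, 0.1548/0.54890 = 0.282.

Posterior probability ≈ 0.282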